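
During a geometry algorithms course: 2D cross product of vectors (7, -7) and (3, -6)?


u x v = u_x*v_y - u_y*v_x = 7*(-6) - (-7)*3
= (-42) - (-21) = -21

-21


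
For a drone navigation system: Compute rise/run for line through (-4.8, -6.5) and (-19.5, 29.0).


slope = (y2-y1)/(x2-x1) = (29-(-6.5))/((-19.5)-(-4.8)) = 35.5/(-14.7) = -2.415

-2.415


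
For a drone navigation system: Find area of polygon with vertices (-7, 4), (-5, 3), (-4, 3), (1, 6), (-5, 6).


Shoelace sum: ((-7)*3 - (-5)*4) + ((-5)*3 - (-4)*3) + ((-4)*6 - 1*3) + (1*6 - (-5)*6) + ((-5)*4 - (-7)*6)
= 27
Area = |27|/2 = 13.5

13.5


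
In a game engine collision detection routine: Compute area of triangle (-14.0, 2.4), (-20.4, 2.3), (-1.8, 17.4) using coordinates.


Area = |x_A(y_B-y_C) + x_B(y_C-y_A) + x_C(y_A-y_B)|/2
= |211.4 + (-306) + (-0.18)|/2
= 94.78/2 = 47.39

47.39


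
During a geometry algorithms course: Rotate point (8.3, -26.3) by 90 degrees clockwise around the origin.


90° CW: (x,y) -> (y, -x)
(8.3,-26.3) -> (-26.3, -8.3)

(-26.3, -8.3)


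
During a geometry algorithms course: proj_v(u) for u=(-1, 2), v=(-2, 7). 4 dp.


u.v = 16, |v| = sqrt(53) = 7.2801
Scalar projection = u.v / |v| = 16 / sqrt(53) = 2.1978

2.1978


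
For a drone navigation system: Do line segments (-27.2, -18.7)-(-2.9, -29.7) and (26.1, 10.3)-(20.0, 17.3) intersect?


Cross products: d1=550, d2=447, d3=1291, d4=1394
d1*d2 < 0 and d3*d4 < 0? no

No, they don't intersect


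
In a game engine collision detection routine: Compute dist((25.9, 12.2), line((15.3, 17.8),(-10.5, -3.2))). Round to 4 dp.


|cross product| = 367.08
|line direction| = sqrt(1106.64) = 33.2662
Distance = 367.08/sqrt(1106.64) = 11.0346

11.0346


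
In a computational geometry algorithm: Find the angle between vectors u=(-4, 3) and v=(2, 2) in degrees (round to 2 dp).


u.v = -2, |u| = sqrt(25) = 5, |v| = sqrt(8) = 2.8284
cos(theta) = u.v/(|u||v|) = -2/sqrt(200) = -0.141421
theta = acos(-0.141421) = 98.13 degrees

98.13 degrees


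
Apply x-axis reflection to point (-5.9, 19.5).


Reflection over x-axis: (x,y) -> (x,-y)
(-5.9, 19.5) -> (-5.9, -19.5)

(-5.9, -19.5)


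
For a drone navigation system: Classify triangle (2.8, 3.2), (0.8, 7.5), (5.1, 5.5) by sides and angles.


Side lengths squared: AB^2=22.49, BC^2=22.49, CA^2=10.58
Sorted: [10.58, 22.49, 22.49]
By sides: Isosceles, By angles: Acute

Isosceles, Acute


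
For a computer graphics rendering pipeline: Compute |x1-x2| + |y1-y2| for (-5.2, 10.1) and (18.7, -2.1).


|(-5.2)-18.7| + |10.1-(-2.1)| = 23.9 + 12.2 = 36.1

36.1


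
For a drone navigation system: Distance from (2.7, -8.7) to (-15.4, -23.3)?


dx=-18.1, dy=-14.6
d^2 = (-18.1)^2 + (-14.6)^2 = 540.77
d = sqrt(540.77) = 23.2545

23.2545


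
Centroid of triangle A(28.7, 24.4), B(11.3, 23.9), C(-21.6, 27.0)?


Centroid = ((x_A+x_B+x_C)/3, (y_A+y_B+y_C)/3)
= ((28.7+11.3+(-21.6))/3, (24.4+23.9+27)/3)
= (6.1333, 25.1)

(6.1333, 25.1)


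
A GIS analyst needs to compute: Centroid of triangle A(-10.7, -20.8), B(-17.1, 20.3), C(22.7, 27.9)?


Centroid = ((x_A+x_B+x_C)/3, (y_A+y_B+y_C)/3)
= (((-10.7)+(-17.1)+22.7)/3, ((-20.8)+20.3+27.9)/3)
= (-1.7, 9.1333)

(-1.7, 9.1333)


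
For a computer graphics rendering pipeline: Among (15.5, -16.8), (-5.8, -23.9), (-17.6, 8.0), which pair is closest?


d(P0,P1) = 22.4522, d(P0,P2) = 41.36, d(P1,P2) = 34.0125
Closest: P0 and P1

Closest pair: (15.5, -16.8) and (-5.8, -23.9), distance = 22.4522


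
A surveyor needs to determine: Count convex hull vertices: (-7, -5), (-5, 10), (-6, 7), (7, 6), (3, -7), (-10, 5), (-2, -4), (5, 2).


Convex hull vertices (CCW): (-10, 5), (-7, -5), (3, -7), (7, 6), (-5, 10)
Count = 5

5


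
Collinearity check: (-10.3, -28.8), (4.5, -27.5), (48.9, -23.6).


Cross product: (4.5-(-10.3))*((-23.6)-(-28.8)) - ((-27.5)-(-28.8))*(48.9-(-10.3))
= 0

Yes, collinear


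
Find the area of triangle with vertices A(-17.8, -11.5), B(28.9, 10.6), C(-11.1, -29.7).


Area = |x_A(y_B-y_C) + x_B(y_C-y_A) + x_C(y_A-y_B)|/2
= |(-717.34) + (-525.98) + 245.31|/2
= 998.01/2 = 499.005

499.005


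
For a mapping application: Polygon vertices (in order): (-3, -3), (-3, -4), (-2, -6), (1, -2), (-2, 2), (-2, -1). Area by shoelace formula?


Shoelace sum: ((-3)*(-4) - (-3)*(-3)) + ((-3)*(-6) - (-2)*(-4)) + ((-2)*(-2) - 1*(-6)) + (1*2 - (-2)*(-2)) + ((-2)*(-1) - (-2)*2) + ((-2)*(-3) - (-3)*(-1))
= 30
Area = |30|/2 = 15

15


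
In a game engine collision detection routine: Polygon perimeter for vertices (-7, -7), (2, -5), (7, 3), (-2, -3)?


Sides: (-7, -7)->(2, -5): sqrt(85) = 9.219544, (2, -5)->(7, 3): sqrt(89) = 9.433981, (7, 3)->(-2, -3): sqrt(117) = 10.816654, (-2, -3)->(-7, -7): sqrt(41) = 6.403124
Sum = 35.873303
Perimeter = 35.8733

35.8733


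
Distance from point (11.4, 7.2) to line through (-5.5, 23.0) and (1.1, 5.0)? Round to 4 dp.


|cross product| = 199.92
|line direction| = sqrt(367.56) = 19.1719
Distance = 199.92/sqrt(367.56) = 10.4278

10.4278


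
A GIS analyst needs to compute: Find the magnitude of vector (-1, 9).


|u| = sqrt((-1)^2 + 9^2) = sqrt(82) = 9.0554

9.0554


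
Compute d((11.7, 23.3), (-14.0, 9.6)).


dx=-25.7, dy=-13.7
d^2 = (-25.7)^2 + (-13.7)^2 = 848.18
d = sqrt(848.18) = 29.1235

29.1235


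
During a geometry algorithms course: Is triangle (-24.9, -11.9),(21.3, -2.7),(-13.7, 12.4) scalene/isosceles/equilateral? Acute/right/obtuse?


Side lengths squared: AB^2=2219.08, BC^2=1453.01, CA^2=715.93
Sorted: [715.93, 1453.01, 2219.08]
By sides: Scalene, By angles: Obtuse

Scalene, Obtuse


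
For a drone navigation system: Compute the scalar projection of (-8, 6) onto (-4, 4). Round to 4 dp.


u.v = 56, |v| = sqrt(32) = 5.6569
Scalar projection = u.v / |v| = 56 / sqrt(32) = 9.8995

9.8995


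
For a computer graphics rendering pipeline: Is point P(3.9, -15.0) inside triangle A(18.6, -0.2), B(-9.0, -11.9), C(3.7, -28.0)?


Cross products: AB x AP = 236.49, BC x BP = 168.32, CA x CP = 188.14
All same sign? yes

Yes, inside


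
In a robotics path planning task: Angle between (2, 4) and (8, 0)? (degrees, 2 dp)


u.v = 16, |u| = sqrt(20) = 4.4721, |v| = sqrt(64) = 8
cos(theta) = u.v/(|u||v|) = 16/sqrt(1280) = 0.447214
theta = acos(0.447214) = 63.43 degrees

63.43 degrees


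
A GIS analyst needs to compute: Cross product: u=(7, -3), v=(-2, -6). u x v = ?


u x v = u_x*v_y - u_y*v_x = 7*(-6) - (-3)*(-2)
= (-42) - 6 = -48

-48


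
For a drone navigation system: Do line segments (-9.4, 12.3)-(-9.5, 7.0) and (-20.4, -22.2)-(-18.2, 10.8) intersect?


Cross products: d1=-287.1, d2=-295.46, d3=-54.85, d4=-46.49
d1*d2 < 0 and d3*d4 < 0? no

No, they don't intersect


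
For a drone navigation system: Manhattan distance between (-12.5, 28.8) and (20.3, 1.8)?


|(-12.5)-20.3| + |28.8-1.8| = 32.8 + 27 = 59.8

59.8


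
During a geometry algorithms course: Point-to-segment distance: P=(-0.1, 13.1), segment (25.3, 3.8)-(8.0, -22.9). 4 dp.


Project P onto AB: t = 0.1888 (clamped to [0,1])
Closest point on segment: (22.0336, -1.2412)
Distance: 26.3736

26.3736


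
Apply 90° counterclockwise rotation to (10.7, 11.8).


90° CCW: (x,y) -> (-y, x)
(10.7,11.8) -> (-11.8, 10.7)

(-11.8, 10.7)


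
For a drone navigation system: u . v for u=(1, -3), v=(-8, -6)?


u . v = u_x*v_x + u_y*v_y = 1*(-8) + (-3)*(-6)
= (-8) + 18 = 10

10


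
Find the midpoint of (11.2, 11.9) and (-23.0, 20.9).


M = ((11.2+(-23))/2, (11.9+20.9)/2)
= (-5.9, 16.4)

(-5.9, 16.4)


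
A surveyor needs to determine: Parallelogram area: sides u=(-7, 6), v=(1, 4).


|u x v| = |(-7)*4 - 6*1|
= |(-28) - 6| = 34

34


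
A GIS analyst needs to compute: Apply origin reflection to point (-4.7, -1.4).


Reflection over origin: (x,y) -> (-x,-y)
(-4.7, -1.4) -> (4.7, 1.4)

(4.7, 1.4)


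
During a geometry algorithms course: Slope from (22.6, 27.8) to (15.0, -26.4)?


slope = (y2-y1)/(x2-x1) = ((-26.4)-27.8)/(15-22.6) = (-54.2)/(-7.6) = 7.1316

7.1316


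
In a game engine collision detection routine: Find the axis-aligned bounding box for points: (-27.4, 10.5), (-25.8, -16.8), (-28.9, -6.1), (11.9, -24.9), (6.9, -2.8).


x range: [-28.9, 11.9]
y range: [-24.9, 10.5]
Bounding box: (-28.9,-24.9) to (11.9,10.5)

(-28.9,-24.9) to (11.9,10.5)


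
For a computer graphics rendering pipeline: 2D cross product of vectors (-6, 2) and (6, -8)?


u x v = u_x*v_y - u_y*v_x = (-6)*(-8) - 2*6
= 48 - 12 = 36

36


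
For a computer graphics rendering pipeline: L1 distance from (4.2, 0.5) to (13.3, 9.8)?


|4.2-13.3| + |0.5-9.8| = 9.1 + 9.3 = 18.4

18.4


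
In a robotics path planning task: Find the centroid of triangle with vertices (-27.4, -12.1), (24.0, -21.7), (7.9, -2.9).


Centroid = ((x_A+x_B+x_C)/3, (y_A+y_B+y_C)/3)
= (((-27.4)+24+7.9)/3, ((-12.1)+(-21.7)+(-2.9))/3)
= (1.5, -12.2333)

(1.5, -12.2333)


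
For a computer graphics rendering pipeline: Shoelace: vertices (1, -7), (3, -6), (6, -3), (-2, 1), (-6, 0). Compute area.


Shoelace sum: (1*(-6) - 3*(-7)) + (3*(-3) - 6*(-6)) + (6*1 - (-2)*(-3)) + ((-2)*0 - (-6)*1) + ((-6)*(-7) - 1*0)
= 90
Area = |90|/2 = 45

45


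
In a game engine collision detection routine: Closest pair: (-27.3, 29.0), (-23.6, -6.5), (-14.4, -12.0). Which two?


d(P0,P1) = 35.6923, d(P0,P2) = 42.9815, d(P1,P2) = 10.7187
Closest: P1 and P2

Closest pair: (-23.6, -6.5) and (-14.4, -12.0), distance = 10.7187


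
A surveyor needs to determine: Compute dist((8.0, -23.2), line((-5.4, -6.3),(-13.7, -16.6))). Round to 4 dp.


|cross product| = 278.29
|line direction| = sqrt(174.98) = 13.228
Distance = 278.29/sqrt(174.98) = 21.0379

21.0379


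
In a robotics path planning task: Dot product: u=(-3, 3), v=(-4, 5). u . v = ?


u . v = u_x*v_x + u_y*v_y = (-3)*(-4) + 3*5
= 12 + 15 = 27

27


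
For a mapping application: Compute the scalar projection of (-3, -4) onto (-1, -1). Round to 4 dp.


u.v = 7, |v| = sqrt(2) = 1.4142
Scalar projection = u.v / |v| = 7 / sqrt(2) = 4.9497

4.9497


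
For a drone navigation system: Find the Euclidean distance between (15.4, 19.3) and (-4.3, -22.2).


dx=-19.7, dy=-41.5
d^2 = (-19.7)^2 + (-41.5)^2 = 2110.34
d = sqrt(2110.34) = 45.9384

45.9384


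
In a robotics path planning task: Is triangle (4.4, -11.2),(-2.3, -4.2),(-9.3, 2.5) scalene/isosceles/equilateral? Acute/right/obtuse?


Side lengths squared: AB^2=93.89, BC^2=93.89, CA^2=375.38
Sorted: [93.89, 93.89, 375.38]
By sides: Isosceles, By angles: Obtuse

Isosceles, Obtuse


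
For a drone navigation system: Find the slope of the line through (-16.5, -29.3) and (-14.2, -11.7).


slope = (y2-y1)/(x2-x1) = ((-11.7)-(-29.3))/((-14.2)-(-16.5)) = 17.6/2.3 = 7.6522

7.6522


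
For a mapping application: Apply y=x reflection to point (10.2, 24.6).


Reflection over y=x: (x,y) -> (y,x)
(10.2, 24.6) -> (24.6, 10.2)

(24.6, 10.2)


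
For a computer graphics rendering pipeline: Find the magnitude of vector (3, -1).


|u| = sqrt(3^2 + (-1)^2) = sqrt(10) = 3.1623

3.1623


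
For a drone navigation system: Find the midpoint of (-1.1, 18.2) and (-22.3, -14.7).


M = (((-1.1)+(-22.3))/2, (18.2+(-14.7))/2)
= (-11.7, 1.75)

(-11.7, 1.75)


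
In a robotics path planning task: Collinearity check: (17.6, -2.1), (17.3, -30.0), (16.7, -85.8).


Cross product: (17.3-17.6)*((-85.8)-(-2.1)) - ((-30)-(-2.1))*(16.7-17.6)
= 0

Yes, collinear


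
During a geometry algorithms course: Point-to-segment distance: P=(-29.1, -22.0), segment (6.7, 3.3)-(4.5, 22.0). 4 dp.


Project P onto AB: t = 0 (clamped to [0,1])
Closest point on segment: (6.7, 3.3)
Distance: 43.8375

43.8375


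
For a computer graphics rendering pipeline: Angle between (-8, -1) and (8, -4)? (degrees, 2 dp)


u.v = -60, |u| = sqrt(65) = 8.0623, |v| = sqrt(80) = 8.9443
cos(theta) = u.v/(|u||v|) = -60/sqrt(5200) = -0.83205
theta = acos(-0.83205) = 146.31 degrees

146.31 degrees


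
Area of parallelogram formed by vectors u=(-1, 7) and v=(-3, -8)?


|u x v| = |(-1)*(-8) - 7*(-3)|
= |8 - (-21)| = 29

29


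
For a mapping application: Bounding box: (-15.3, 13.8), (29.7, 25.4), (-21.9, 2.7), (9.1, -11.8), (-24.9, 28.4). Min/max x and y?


x range: [-24.9, 29.7]
y range: [-11.8, 28.4]
Bounding box: (-24.9,-11.8) to (29.7,28.4)

(-24.9,-11.8) to (29.7,28.4)


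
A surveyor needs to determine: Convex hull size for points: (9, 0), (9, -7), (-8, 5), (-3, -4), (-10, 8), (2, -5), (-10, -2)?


Convex hull vertices (CCW): (-10, -2), (-3, -4), (9, -7), (9, 0), (-10, 8)
Count = 5

5


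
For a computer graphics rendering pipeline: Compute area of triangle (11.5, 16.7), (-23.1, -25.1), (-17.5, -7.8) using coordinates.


Area = |x_A(y_B-y_C) + x_B(y_C-y_A) + x_C(y_A-y_B)|/2
= |(-198.95) + 565.95 + (-731.5)|/2
= 364.5/2 = 182.25

182.25


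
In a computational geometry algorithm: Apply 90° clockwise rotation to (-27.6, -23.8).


90° CW: (x,y) -> (y, -x)
(-27.6,-23.8) -> (-23.8, 27.6)

(-23.8, 27.6)


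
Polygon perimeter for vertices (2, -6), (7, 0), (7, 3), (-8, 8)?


Sides: (2, -6)->(7, 0): sqrt(61) = 7.81025, (7, 0)->(7, 3): sqrt(9) = 3, (7, 3)->(-8, 8): sqrt(250) = 15.811388, (-8, 8)->(2, -6): sqrt(296) = 17.204651
Sum = 43.826289
Perimeter = 43.8263

43.8263


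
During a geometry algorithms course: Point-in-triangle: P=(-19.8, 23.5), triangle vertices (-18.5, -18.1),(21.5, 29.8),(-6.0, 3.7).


Cross products: AB x AP = 1726.27, BC x BP = -904.68, CA x CP = -548.34
All same sign? no

No, outside


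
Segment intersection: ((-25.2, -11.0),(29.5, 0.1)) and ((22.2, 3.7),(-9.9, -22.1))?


Cross products: d1=-751.05, d2=303.9, d3=277.95, d4=-777
d1*d2 < 0 and d3*d4 < 0? yes

Yes, they intersect


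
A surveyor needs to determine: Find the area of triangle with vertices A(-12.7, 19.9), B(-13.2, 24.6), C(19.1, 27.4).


Area = |x_A(y_B-y_C) + x_B(y_C-y_A) + x_C(y_A-y_B)|/2
= |35.56 + (-99) + (-89.77)|/2
= 153.21/2 = 76.605

76.605


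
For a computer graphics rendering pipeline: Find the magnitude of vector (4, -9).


|u| = sqrt(4^2 + (-9)^2) = sqrt(97) = 9.8489

9.8489


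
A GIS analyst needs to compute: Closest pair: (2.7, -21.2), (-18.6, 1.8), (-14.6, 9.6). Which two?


d(P0,P1) = 31.3479, d(P0,P2) = 35.3261, d(P1,P2) = 8.7658
Closest: P1 and P2

Closest pair: (-18.6, 1.8) and (-14.6, 9.6), distance = 8.7658


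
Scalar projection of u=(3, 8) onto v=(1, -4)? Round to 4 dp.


u.v = -29, |v| = sqrt(17) = 4.1231
Scalar projection = u.v / |v| = -29 / sqrt(17) = -7.0335

-7.0335


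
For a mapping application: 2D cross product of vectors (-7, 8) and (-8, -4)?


u x v = u_x*v_y - u_y*v_x = (-7)*(-4) - 8*(-8)
= 28 - (-64) = 92

92


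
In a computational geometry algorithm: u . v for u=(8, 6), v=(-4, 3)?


u . v = u_x*v_x + u_y*v_y = 8*(-4) + 6*3
= (-32) + 18 = -14

-14


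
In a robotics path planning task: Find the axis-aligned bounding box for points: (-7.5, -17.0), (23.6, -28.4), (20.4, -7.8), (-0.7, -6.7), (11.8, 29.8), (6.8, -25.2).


x range: [-7.5, 23.6]
y range: [-28.4, 29.8]
Bounding box: (-7.5,-28.4) to (23.6,29.8)

(-7.5,-28.4) to (23.6,29.8)


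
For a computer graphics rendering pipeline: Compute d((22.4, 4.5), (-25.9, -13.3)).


dx=-48.3, dy=-17.8
d^2 = (-48.3)^2 + (-17.8)^2 = 2649.73
d = sqrt(2649.73) = 51.4755

51.4755


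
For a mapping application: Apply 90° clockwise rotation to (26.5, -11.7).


90° CW: (x,y) -> (y, -x)
(26.5,-11.7) -> (-11.7, -26.5)

(-11.7, -26.5)


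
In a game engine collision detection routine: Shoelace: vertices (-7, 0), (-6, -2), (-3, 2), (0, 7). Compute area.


Shoelace sum: ((-7)*(-2) - (-6)*0) + ((-6)*2 - (-3)*(-2)) + ((-3)*7 - 0*2) + (0*0 - (-7)*7)
= 24
Area = |24|/2 = 12

12


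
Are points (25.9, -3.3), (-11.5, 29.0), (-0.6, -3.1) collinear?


Cross product: ((-11.5)-25.9)*((-3.1)-(-3.3)) - (29-(-3.3))*((-0.6)-25.9)
= 848.47

No, not collinear


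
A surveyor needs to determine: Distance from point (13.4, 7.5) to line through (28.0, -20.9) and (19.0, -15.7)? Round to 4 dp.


|cross product| = 179.68
|line direction| = sqrt(108.04) = 10.3942
Distance = 179.68/sqrt(108.04) = 17.2865

17.2865


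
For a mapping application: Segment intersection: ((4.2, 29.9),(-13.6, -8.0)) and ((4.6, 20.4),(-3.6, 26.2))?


Cross products: d1=-75.58, d2=338.44, d3=184.26, d4=-229.76
d1*d2 < 0 and d3*d4 < 0? yes

Yes, they intersect


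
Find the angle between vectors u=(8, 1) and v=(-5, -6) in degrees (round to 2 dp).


u.v = -46, |u| = sqrt(65) = 8.0623, |v| = sqrt(61) = 7.8102
cos(theta) = u.v/(|u||v|) = -46/sqrt(3965) = -0.730527
theta = acos(-0.730527) = 136.93 degrees

136.93 degrees


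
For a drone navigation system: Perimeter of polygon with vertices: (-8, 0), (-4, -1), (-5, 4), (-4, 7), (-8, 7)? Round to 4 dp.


Sides: (-8, 0)->(-4, -1): sqrt(17) = 4.123106, (-4, -1)->(-5, 4): sqrt(26) = 5.09902, (-5, 4)->(-4, 7): sqrt(10) = 3.162278, (-4, 7)->(-8, 7): sqrt(16) = 4, (-8, 7)->(-8, 0): sqrt(49) = 7
Sum = 23.384404
Perimeter = 23.3844

23.3844


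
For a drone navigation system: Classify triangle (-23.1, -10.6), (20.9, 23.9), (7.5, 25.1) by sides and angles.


Side lengths squared: AB^2=3126.25, BC^2=181, CA^2=2210.85
Sorted: [181, 2210.85, 3126.25]
By sides: Scalene, By angles: Obtuse

Scalene, Obtuse


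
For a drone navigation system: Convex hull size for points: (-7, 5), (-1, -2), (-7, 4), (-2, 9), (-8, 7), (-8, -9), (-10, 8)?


Convex hull vertices (CCW): (-10, 8), (-8, -9), (-1, -2), (-2, 9)
Count = 4

4


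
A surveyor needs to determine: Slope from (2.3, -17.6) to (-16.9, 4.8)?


slope = (y2-y1)/(x2-x1) = (4.8-(-17.6))/((-16.9)-2.3) = 22.4/(-19.2) = -1.1667

-1.1667


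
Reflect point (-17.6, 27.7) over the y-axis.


Reflection over y-axis: (x,y) -> (-x,y)
(-17.6, 27.7) -> (17.6, 27.7)

(17.6, 27.7)


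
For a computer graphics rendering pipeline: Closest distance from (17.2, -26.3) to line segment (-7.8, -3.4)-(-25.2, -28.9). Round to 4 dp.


Project P onto AB: t = 0.1563 (clamped to [0,1])
Closest point on segment: (-10.5195, -7.3855)
Distance: 33.5579

33.5579


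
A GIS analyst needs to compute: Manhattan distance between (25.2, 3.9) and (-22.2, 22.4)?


|25.2-(-22.2)| + |3.9-22.4| = 47.4 + 18.5 = 65.9

65.9


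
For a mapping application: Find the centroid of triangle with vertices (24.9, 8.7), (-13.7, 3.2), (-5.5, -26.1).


Centroid = ((x_A+x_B+x_C)/3, (y_A+y_B+y_C)/3)
= ((24.9+(-13.7)+(-5.5))/3, (8.7+3.2+(-26.1))/3)
= (1.9, -4.7333)

(1.9, -4.7333)


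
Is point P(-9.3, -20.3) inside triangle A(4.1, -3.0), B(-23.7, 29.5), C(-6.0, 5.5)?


Cross products: AB x AP = 916.44, BC x BP = -535.86, CA x CP = -288.63
All same sign? no

No, outside


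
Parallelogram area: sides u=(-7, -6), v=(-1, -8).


|u x v| = |(-7)*(-8) - (-6)*(-1)|
= |56 - 6| = 50

50


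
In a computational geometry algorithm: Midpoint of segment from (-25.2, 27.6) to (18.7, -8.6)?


M = (((-25.2)+18.7)/2, (27.6+(-8.6))/2)
= (-3.25, 9.5)

(-3.25, 9.5)


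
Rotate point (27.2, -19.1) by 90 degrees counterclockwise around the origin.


90° CCW: (x,y) -> (-y, x)
(27.2,-19.1) -> (19.1, 27.2)

(19.1, 27.2)


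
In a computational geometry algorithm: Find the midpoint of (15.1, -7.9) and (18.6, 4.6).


M = ((15.1+18.6)/2, ((-7.9)+4.6)/2)
= (16.85, -1.65)

(16.85, -1.65)


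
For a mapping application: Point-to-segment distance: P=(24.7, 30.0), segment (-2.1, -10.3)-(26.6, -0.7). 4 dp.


Project P onto AB: t = 1 (clamped to [0,1])
Closest point on segment: (26.6, -0.7)
Distance: 30.7587

30.7587


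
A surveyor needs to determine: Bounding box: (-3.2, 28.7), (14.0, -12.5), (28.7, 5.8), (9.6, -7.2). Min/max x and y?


x range: [-3.2, 28.7]
y range: [-12.5, 28.7]
Bounding box: (-3.2,-12.5) to (28.7,28.7)

(-3.2,-12.5) to (28.7,28.7)


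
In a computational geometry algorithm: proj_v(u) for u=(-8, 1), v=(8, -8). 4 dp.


u.v = -72, |v| = sqrt(128) = 11.3137
Scalar projection = u.v / |v| = -72 / sqrt(128) = -6.364

-6.364


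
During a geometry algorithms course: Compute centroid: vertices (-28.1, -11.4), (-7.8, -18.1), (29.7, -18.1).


Centroid = ((x_A+x_B+x_C)/3, (y_A+y_B+y_C)/3)
= (((-28.1)+(-7.8)+29.7)/3, ((-11.4)+(-18.1)+(-18.1))/3)
= (-2.0667, -15.8667)

(-2.0667, -15.8667)


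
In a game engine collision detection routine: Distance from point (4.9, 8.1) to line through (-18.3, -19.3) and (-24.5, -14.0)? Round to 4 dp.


|cross product| = 292.84
|line direction| = sqrt(66.53) = 8.1566
Distance = 292.84/sqrt(66.53) = 35.9022

35.9022


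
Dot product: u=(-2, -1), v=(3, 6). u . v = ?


u . v = u_x*v_x + u_y*v_y = (-2)*3 + (-1)*6
= (-6) + (-6) = -12

-12


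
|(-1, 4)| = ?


|u| = sqrt((-1)^2 + 4^2) = sqrt(17) = 4.1231

4.1231


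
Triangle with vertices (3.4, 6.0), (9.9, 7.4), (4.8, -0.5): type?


Side lengths squared: AB^2=44.21, BC^2=88.42, CA^2=44.21
Sorted: [44.21, 44.21, 88.42]
By sides: Isosceles, By angles: Right

Isosceles, Right


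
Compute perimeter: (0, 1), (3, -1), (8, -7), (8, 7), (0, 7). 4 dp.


Sides: (0, 1)->(3, -1): sqrt(13) = 3.605551, (3, -1)->(8, -7): sqrt(61) = 7.81025, (8, -7)->(8, 7): sqrt(196) = 14, (8, 7)->(0, 7): sqrt(64) = 8, (0, 7)->(0, 1): sqrt(36) = 6
Sum = 39.415801
Perimeter = 39.4158

39.4158


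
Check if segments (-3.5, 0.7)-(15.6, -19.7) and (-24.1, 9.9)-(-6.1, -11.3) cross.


Cross products: d1=271.12, d2=308.84, d3=-244.52, d4=-282.24
d1*d2 < 0 and d3*d4 < 0? no

No, they don't intersect


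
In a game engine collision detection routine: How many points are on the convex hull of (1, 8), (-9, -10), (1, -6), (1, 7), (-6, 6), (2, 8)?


Convex hull vertices (CCW): (-9, -10), (1, -6), (2, 8), (1, 8), (-6, 6)
Count = 5

5


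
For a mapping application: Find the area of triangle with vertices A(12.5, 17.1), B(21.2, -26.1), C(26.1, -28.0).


Area = |x_A(y_B-y_C) + x_B(y_C-y_A) + x_C(y_A-y_B)|/2
= |23.75 + (-956.12) + 1127.52|/2
= 195.15/2 = 97.575

97.575


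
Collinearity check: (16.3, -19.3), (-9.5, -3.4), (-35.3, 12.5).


Cross product: ((-9.5)-16.3)*(12.5-(-19.3)) - ((-3.4)-(-19.3))*((-35.3)-16.3)
= 0

Yes, collinear


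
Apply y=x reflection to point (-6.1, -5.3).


Reflection over y=x: (x,y) -> (y,x)
(-6.1, -5.3) -> (-5.3, -6.1)

(-5.3, -6.1)


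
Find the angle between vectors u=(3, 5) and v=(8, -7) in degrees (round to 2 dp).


u.v = -11, |u| = sqrt(34) = 5.831, |v| = sqrt(113) = 10.6301
cos(theta) = u.v/(|u||v|) = -11/sqrt(3842) = -0.177466
theta = acos(-0.177466) = 100.22 degrees

100.22 degrees


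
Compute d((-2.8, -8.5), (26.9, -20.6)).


dx=29.7, dy=-12.1
d^2 = 29.7^2 + (-12.1)^2 = 1028.5
d = sqrt(1028.5) = 32.0702

32.0702


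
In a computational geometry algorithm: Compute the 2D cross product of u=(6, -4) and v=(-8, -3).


u x v = u_x*v_y - u_y*v_x = 6*(-3) - (-4)*(-8)
= (-18) - 32 = -50

-50


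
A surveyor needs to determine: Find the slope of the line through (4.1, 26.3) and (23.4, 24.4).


slope = (y2-y1)/(x2-x1) = (24.4-26.3)/(23.4-4.1) = (-1.9)/19.3 = -0.0984

-0.0984


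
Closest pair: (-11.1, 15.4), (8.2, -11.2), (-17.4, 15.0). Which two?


d(P0,P1) = 32.8641, d(P0,P2) = 6.3127, d(P1,P2) = 36.6306
Closest: P0 and P2

Closest pair: (-11.1, 15.4) and (-17.4, 15.0), distance = 6.3127


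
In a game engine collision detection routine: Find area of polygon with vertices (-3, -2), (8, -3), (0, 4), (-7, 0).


Shoelace sum: ((-3)*(-3) - 8*(-2)) + (8*4 - 0*(-3)) + (0*0 - (-7)*4) + ((-7)*(-2) - (-3)*0)
= 99
Area = |99|/2 = 49.5

49.5


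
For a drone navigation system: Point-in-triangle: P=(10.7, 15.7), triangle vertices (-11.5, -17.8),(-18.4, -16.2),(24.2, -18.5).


Cross products: AB x AP = -266.67, BC x BP = 1425.87, CA x CP = -1211.49
All same sign? no

No, outside


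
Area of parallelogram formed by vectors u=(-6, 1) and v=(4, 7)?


|u x v| = |(-6)*7 - 1*4|
= |(-42) - 4| = 46

46


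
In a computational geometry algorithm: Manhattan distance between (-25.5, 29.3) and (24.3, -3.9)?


|(-25.5)-24.3| + |29.3-(-3.9)| = 49.8 + 33.2 = 83

83


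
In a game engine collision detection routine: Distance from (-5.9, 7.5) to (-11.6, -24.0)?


dx=-5.7, dy=-31.5
d^2 = (-5.7)^2 + (-31.5)^2 = 1024.74
d = sqrt(1024.74) = 32.0116

32.0116


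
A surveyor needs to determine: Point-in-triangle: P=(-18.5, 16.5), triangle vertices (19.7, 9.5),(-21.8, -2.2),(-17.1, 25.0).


Cross products: AB x AP = -737.44, BC x BP = -1.87, CA x CP = -334.5
All same sign? yes

Yes, inside


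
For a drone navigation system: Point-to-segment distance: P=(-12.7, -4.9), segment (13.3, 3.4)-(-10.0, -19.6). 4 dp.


Project P onto AB: t = 0.7433 (clamped to [0,1])
Closest point on segment: (-4.0181, -13.6951)
Distance: 12.3584

12.3584


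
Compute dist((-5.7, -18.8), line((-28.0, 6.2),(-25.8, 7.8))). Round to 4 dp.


|cross product| = 90.68
|line direction| = sqrt(7.4) = 2.7203
Distance = 90.68/sqrt(7.4) = 33.3346

33.3346


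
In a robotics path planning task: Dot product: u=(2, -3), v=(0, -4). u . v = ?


u . v = u_x*v_x + u_y*v_y = 2*0 + (-3)*(-4)
= 0 + 12 = 12

12


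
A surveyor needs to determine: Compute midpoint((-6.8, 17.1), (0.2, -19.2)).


M = (((-6.8)+0.2)/2, (17.1+(-19.2))/2)
= (-3.3, -1.05)

(-3.3, -1.05)


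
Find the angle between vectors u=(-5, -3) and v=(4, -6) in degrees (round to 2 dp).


u.v = -2, |u| = sqrt(34) = 5.831, |v| = sqrt(52) = 7.2111
cos(theta) = u.v/(|u||v|) = -2/sqrt(1768) = -0.047565
theta = acos(-0.047565) = 92.73 degrees

92.73 degrees


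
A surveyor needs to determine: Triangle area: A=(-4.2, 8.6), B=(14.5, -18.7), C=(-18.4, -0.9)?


Area = |x_A(y_B-y_C) + x_B(y_C-y_A) + x_C(y_A-y_B)|/2
= |74.76 + (-137.75) + (-502.32)|/2
= 565.31/2 = 282.655

282.655


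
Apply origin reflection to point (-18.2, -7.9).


Reflection over origin: (x,y) -> (-x,-y)
(-18.2, -7.9) -> (18.2, 7.9)

(18.2, 7.9)


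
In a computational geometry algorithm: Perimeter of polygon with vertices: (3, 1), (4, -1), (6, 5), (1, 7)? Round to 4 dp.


Sides: (3, 1)->(4, -1): sqrt(5) = 2.236068, (4, -1)->(6, 5): sqrt(40) = 6.324555, (6, 5)->(1, 7): sqrt(29) = 5.385165, (1, 7)->(3, 1): sqrt(40) = 6.324555
Sum = 20.270343
Perimeter = 20.2703

20.2703


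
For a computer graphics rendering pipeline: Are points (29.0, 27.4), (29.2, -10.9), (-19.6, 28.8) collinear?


Cross product: (29.2-29)*(28.8-27.4) - ((-10.9)-27.4)*((-19.6)-29)
= -1861.1

No, not collinear


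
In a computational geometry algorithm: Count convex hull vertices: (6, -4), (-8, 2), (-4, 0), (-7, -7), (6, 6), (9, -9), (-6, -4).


Convex hull vertices (CCW): (-8, 2), (-7, -7), (9, -9), (6, 6)
Count = 4

4


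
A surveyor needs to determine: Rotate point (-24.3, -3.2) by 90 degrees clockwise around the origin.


90° CW: (x,y) -> (y, -x)
(-24.3,-3.2) -> (-3.2, 24.3)

(-3.2, 24.3)


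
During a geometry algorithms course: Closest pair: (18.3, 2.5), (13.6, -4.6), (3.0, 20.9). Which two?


d(P0,P1) = 8.5147, d(P0,P2) = 23.9301, d(P1,P2) = 27.6154
Closest: P0 and P1

Closest pair: (18.3, 2.5) and (13.6, -4.6), distance = 8.5147


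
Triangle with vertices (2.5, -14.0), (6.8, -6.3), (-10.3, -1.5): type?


Side lengths squared: AB^2=77.78, BC^2=315.45, CA^2=320.09
Sorted: [77.78, 315.45, 320.09]
By sides: Scalene, By angles: Acute

Scalene, Acute


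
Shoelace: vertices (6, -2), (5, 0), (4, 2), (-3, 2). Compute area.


Shoelace sum: (6*0 - 5*(-2)) + (5*2 - 4*0) + (4*2 - (-3)*2) + ((-3)*(-2) - 6*2)
= 28
Area = |28|/2 = 14

14


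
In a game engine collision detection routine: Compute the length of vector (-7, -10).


|u| = sqrt((-7)^2 + (-10)^2) = sqrt(149) = 12.2066

12.2066


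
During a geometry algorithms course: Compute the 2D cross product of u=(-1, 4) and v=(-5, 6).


u x v = u_x*v_y - u_y*v_x = (-1)*6 - 4*(-5)
= (-6) - (-20) = 14

14


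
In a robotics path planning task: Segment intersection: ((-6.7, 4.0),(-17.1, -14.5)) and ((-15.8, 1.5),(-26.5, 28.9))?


Cross products: d1=-276.09, d2=206.82, d3=-142.35, d4=-625.26
d1*d2 < 0 and d3*d4 < 0? no

No, they don't intersect


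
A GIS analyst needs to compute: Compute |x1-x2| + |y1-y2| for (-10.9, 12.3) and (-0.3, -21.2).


|(-10.9)-(-0.3)| + |12.3-(-21.2)| = 10.6 + 33.5 = 44.1

44.1


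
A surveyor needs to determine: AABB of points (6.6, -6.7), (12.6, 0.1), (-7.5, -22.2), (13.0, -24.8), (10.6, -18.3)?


x range: [-7.5, 13]
y range: [-24.8, 0.1]
Bounding box: (-7.5,-24.8) to (13,0.1)

(-7.5,-24.8) to (13,0.1)


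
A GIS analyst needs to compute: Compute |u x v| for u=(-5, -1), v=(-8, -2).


|u x v| = |(-5)*(-2) - (-1)*(-8)|
= |10 - 8| = 2

2


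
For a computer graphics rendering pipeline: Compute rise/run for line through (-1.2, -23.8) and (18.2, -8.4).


slope = (y2-y1)/(x2-x1) = ((-8.4)-(-23.8))/(18.2-(-1.2)) = 15.4/19.4 = 0.7938

0.7938


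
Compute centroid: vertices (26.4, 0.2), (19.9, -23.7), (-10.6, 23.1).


Centroid = ((x_A+x_B+x_C)/3, (y_A+y_B+y_C)/3)
= ((26.4+19.9+(-10.6))/3, (0.2+(-23.7)+23.1)/3)
= (11.9, -0.1333)

(11.9, -0.1333)


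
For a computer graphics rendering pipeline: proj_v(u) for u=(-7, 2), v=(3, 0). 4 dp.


u.v = -21, |v| = sqrt(9) = 3
Scalar projection = u.v / |v| = -21 / sqrt(9) = -7

-7


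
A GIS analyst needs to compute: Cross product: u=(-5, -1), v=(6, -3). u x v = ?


u x v = u_x*v_y - u_y*v_x = (-5)*(-3) - (-1)*6
= 15 - (-6) = 21

21


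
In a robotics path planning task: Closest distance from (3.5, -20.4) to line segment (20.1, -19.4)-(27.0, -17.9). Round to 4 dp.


Project P onto AB: t = 0 (clamped to [0,1])
Closest point on segment: (20.1, -19.4)
Distance: 16.6301

16.6301


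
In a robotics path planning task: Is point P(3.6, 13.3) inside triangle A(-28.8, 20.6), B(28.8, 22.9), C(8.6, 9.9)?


Cross products: AB x AP = -495, BC x BP = -133.68, CA x CP = -73.66
All same sign? yes

Yes, inside


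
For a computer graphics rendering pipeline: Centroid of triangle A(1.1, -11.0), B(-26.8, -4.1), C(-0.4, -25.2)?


Centroid = ((x_A+x_B+x_C)/3, (y_A+y_B+y_C)/3)
= ((1.1+(-26.8)+(-0.4))/3, ((-11)+(-4.1)+(-25.2))/3)
= (-8.7, -13.4333)

(-8.7, -13.4333)


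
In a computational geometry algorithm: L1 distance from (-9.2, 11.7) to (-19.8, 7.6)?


|(-9.2)-(-19.8)| + |11.7-7.6| = 10.6 + 4.1 = 14.7

14.7


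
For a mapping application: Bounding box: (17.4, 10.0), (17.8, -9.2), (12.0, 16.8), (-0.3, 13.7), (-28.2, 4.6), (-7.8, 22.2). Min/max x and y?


x range: [-28.2, 17.8]
y range: [-9.2, 22.2]
Bounding box: (-28.2,-9.2) to (17.8,22.2)

(-28.2,-9.2) to (17.8,22.2)


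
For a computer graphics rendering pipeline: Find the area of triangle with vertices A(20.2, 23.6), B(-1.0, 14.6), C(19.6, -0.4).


Area = |x_A(y_B-y_C) + x_B(y_C-y_A) + x_C(y_A-y_B)|/2
= |303 + 24 + 176.4|/2
= 503.4/2 = 251.7

251.7


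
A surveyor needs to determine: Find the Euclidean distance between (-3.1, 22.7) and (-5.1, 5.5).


dx=-2, dy=-17.2
d^2 = (-2)^2 + (-17.2)^2 = 299.84
d = sqrt(299.84) = 17.3159

17.3159


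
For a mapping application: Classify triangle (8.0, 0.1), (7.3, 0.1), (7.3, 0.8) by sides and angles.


Side lengths squared: AB^2=0.49, BC^2=0.49, CA^2=0.98
Sorted: [0.49, 0.49, 0.98]
By sides: Isosceles, By angles: Right

Isosceles, Right


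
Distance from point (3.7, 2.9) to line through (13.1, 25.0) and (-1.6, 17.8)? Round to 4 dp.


|cross product| = 257.19
|line direction| = sqrt(267.93) = 16.3686
Distance = 257.19/sqrt(267.93) = 15.7124

15.7124


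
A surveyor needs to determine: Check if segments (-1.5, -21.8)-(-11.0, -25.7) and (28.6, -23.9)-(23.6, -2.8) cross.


Cross products: d1=624.61, d2=844.56, d3=137.34, d4=-82.61
d1*d2 < 0 and d3*d4 < 0? no

No, they don't intersect


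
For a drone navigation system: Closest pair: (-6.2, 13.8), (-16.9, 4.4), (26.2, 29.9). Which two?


d(P0,P1) = 14.2425, d(P0,P2) = 36.1797, d(P1,P2) = 50.0785
Closest: P0 and P1

Closest pair: (-6.2, 13.8) and (-16.9, 4.4), distance = 14.2425


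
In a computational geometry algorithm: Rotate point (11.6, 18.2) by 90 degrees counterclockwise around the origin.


90° CCW: (x,y) -> (-y, x)
(11.6,18.2) -> (-18.2, 11.6)

(-18.2, 11.6)


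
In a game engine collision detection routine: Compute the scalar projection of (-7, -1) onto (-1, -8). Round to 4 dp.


u.v = 15, |v| = sqrt(65) = 8.0623
Scalar projection = u.v / |v| = 15 / sqrt(65) = 1.8605

1.8605


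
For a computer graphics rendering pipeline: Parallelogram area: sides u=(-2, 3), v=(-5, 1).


|u x v| = |(-2)*1 - 3*(-5)|
= |(-2) - (-15)| = 13

13


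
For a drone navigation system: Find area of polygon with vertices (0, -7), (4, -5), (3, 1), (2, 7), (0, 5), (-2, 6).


Shoelace sum: (0*(-5) - 4*(-7)) + (4*1 - 3*(-5)) + (3*7 - 2*1) + (2*5 - 0*7) + (0*6 - (-2)*5) + ((-2)*(-7) - 0*6)
= 100
Area = |100|/2 = 50

50


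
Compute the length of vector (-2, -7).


|u| = sqrt((-2)^2 + (-7)^2) = sqrt(53) = 7.2801

7.2801


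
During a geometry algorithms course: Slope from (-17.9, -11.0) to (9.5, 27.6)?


slope = (y2-y1)/(x2-x1) = (27.6-(-11))/(9.5-(-17.9)) = 38.6/27.4 = 1.4088

1.4088


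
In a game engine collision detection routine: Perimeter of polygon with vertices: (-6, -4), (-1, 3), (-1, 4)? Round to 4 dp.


Sides: (-6, -4)->(-1, 3): sqrt(74) = 8.602325, (-1, 3)->(-1, 4): sqrt(1) = 1, (-1, 4)->(-6, -4): sqrt(89) = 9.433981
Sum = 19.036306
Perimeter = 19.0363

19.0363


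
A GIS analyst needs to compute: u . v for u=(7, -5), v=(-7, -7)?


u . v = u_x*v_x + u_y*v_y = 7*(-7) + (-5)*(-7)
= (-49) + 35 = -14

-14


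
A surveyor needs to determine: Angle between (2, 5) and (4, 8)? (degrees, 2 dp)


u.v = 48, |u| = sqrt(29) = 5.3852, |v| = sqrt(80) = 8.9443
cos(theta) = u.v/(|u||v|) = 48/sqrt(2320) = 0.996546
theta = acos(0.996546) = 4.76 degrees

4.76 degrees


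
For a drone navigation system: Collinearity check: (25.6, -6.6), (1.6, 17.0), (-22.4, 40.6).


Cross product: (1.6-25.6)*(40.6-(-6.6)) - (17-(-6.6))*((-22.4)-25.6)
= 0

Yes, collinear


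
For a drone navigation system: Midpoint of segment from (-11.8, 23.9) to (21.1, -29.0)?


M = (((-11.8)+21.1)/2, (23.9+(-29))/2)
= (4.65, -2.55)

(4.65, -2.55)


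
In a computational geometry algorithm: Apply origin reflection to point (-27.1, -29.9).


Reflection over origin: (x,y) -> (-x,-y)
(-27.1, -29.9) -> (27.1, 29.9)

(27.1, 29.9)


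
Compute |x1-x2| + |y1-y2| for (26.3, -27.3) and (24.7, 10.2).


|26.3-24.7| + |(-27.3)-10.2| = 1.6 + 37.5 = 39.1

39.1


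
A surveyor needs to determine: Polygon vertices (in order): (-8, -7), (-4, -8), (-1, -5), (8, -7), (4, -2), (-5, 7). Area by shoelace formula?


Shoelace sum: ((-8)*(-8) - (-4)*(-7)) + ((-4)*(-5) - (-1)*(-8)) + ((-1)*(-7) - 8*(-5)) + (8*(-2) - 4*(-7)) + (4*7 - (-5)*(-2)) + ((-5)*(-7) - (-8)*7)
= 216
Area = |216|/2 = 108

108


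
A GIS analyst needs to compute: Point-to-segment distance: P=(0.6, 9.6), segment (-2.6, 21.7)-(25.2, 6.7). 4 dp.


Project P onto AB: t = 0.271 (clamped to [0,1])
Closest point on segment: (4.9351, 17.6343)
Distance: 9.1292

9.1292


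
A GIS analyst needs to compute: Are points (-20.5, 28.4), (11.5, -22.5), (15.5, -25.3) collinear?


Cross product: (11.5-(-20.5))*((-25.3)-28.4) - ((-22.5)-28.4)*(15.5-(-20.5))
= 114

No, not collinear


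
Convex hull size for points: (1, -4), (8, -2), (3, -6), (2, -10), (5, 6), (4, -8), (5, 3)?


Convex hull vertices (CCW): (1, -4), (2, -10), (4, -8), (8, -2), (5, 6)
Count = 5

5


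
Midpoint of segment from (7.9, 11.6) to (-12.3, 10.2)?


M = ((7.9+(-12.3))/2, (11.6+10.2)/2)
= (-2.2, 10.9)

(-2.2, 10.9)


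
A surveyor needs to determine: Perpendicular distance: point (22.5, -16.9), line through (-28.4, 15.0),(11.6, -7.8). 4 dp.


|cross product| = 115.48
|line direction| = sqrt(2119.84) = 46.0417
Distance = 115.48/sqrt(2119.84) = 2.5082

2.5082


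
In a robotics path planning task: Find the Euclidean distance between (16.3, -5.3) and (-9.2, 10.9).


dx=-25.5, dy=16.2
d^2 = (-25.5)^2 + 16.2^2 = 912.69
d = sqrt(912.69) = 30.2108

30.2108


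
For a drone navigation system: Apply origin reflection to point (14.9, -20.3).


Reflection over origin: (x,y) -> (-x,-y)
(14.9, -20.3) -> (-14.9, 20.3)

(-14.9, 20.3)


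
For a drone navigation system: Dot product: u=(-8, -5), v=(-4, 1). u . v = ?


u . v = u_x*v_x + u_y*v_y = (-8)*(-4) + (-5)*1
= 32 + (-5) = 27

27


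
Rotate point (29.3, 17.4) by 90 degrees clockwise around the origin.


90° CW: (x,y) -> (y, -x)
(29.3,17.4) -> (17.4, -29.3)

(17.4, -29.3)


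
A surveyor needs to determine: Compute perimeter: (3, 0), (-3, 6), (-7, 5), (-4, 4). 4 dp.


Sides: (3, 0)->(-3, 6): sqrt(72) = 8.485281, (-3, 6)->(-7, 5): sqrt(17) = 4.123106, (-7, 5)->(-4, 4): sqrt(10) = 3.162278, (-4, 4)->(3, 0): sqrt(65) = 8.062258
Sum = 23.832923
Perimeter = 23.8329

23.8329


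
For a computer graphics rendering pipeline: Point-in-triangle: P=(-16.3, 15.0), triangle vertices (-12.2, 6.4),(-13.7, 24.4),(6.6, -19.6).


Cross products: AB x AP = 60.9, BC x BP = -305.22, CA x CP = -55.08
All same sign? no

No, outside


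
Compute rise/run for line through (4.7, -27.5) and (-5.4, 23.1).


slope = (y2-y1)/(x2-x1) = (23.1-(-27.5))/((-5.4)-4.7) = 50.6/(-10.1) = -5.0099

-5.0099


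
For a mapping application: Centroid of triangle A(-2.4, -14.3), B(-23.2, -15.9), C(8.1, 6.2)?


Centroid = ((x_A+x_B+x_C)/3, (y_A+y_B+y_C)/3)
= (((-2.4)+(-23.2)+8.1)/3, ((-14.3)+(-15.9)+6.2)/3)
= (-5.8333, -8)

(-5.8333, -8)


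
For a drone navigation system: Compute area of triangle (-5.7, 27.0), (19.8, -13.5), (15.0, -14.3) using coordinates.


Area = |x_A(y_B-y_C) + x_B(y_C-y_A) + x_C(y_A-y_B)|/2
= |(-4.56) + (-817.74) + 607.5|/2
= 214.8/2 = 107.4

107.4


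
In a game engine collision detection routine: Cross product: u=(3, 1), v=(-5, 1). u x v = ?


u x v = u_x*v_y - u_y*v_x = 3*1 - 1*(-5)
= 3 - (-5) = 8

8


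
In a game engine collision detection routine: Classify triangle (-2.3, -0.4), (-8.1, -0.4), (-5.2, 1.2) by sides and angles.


Side lengths squared: AB^2=33.64, BC^2=10.97, CA^2=10.97
Sorted: [10.97, 10.97, 33.64]
By sides: Isosceles, By angles: Obtuse

Isosceles, Obtuse


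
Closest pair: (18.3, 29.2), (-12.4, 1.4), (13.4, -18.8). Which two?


d(P0,P1) = 41.4165, d(P0,P2) = 48.2495, d(P1,P2) = 32.7671
Closest: P1 and P2

Closest pair: (-12.4, 1.4) and (13.4, -18.8), distance = 32.7671


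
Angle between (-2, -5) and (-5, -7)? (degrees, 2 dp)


u.v = 45, |u| = sqrt(29) = 5.3852, |v| = sqrt(74) = 8.6023
cos(theta) = u.v/(|u||v|) = 45/sqrt(2146) = 0.971399
theta = acos(0.971399) = 13.74 degrees

13.74 degrees


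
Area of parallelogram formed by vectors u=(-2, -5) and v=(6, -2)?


|u x v| = |(-2)*(-2) - (-5)*6|
= |4 - (-30)| = 34

34


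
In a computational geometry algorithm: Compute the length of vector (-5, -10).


|u| = sqrt((-5)^2 + (-10)^2) = sqrt(125) = 11.1803

11.1803


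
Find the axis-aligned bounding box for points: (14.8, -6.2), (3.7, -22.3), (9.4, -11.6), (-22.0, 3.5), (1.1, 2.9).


x range: [-22, 14.8]
y range: [-22.3, 3.5]
Bounding box: (-22,-22.3) to (14.8,3.5)

(-22,-22.3) to (14.8,3.5)


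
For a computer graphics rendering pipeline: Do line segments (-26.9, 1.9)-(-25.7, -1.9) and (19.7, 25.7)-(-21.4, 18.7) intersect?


Cross products: d1=651.98, d2=816.56, d3=205.64, d4=41.06
d1*d2 < 0 and d3*d4 < 0? no

No, they don't intersect


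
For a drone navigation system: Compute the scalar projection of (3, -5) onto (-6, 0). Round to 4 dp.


u.v = -18, |v| = sqrt(36) = 6
Scalar projection = u.v / |v| = -18 / sqrt(36) = -3

-3
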